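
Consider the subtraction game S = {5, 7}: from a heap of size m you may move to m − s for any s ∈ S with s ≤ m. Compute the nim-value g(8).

Compute g(0), g(1), … for moves {5, 7}:
g(0) = mex{} = 0
g(1) = mex{} = 0
g(2) = mex{} = 0
g(3) = mex{} = 0
g(4) = mex{} = 0
g(5) = mex{0} = 1
g(6) = mex{0} = 1
g(7) = mex{0} = 1
g(8) = mex{0} = 1
So g(8) = 1.

1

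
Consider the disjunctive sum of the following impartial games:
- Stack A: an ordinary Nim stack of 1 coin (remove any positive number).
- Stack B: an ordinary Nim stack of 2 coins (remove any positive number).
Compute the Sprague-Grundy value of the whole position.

Stack A is a plain Nim stack of size 1, so its Grundy value is 1.
Stack B is a plain Nim stack of size 2, so its Grundy value is 2.
The value of a disjunctive sum is the nim-sum of the parts.
Combined value = 1 ⊕ 2 = 3.

3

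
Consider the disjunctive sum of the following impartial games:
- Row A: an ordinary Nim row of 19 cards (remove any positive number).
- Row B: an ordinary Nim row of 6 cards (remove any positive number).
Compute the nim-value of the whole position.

21

Row A is a plain Nim row of size 19, so its Grundy value is 19.
Row B is a plain Nim row of size 6, so its Grundy value is 6.
The value of a disjunctive sum is the nim-sum of the parts.
Combined value = 19 XOR 6 = 21.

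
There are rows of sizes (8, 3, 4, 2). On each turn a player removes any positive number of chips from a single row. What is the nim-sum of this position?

13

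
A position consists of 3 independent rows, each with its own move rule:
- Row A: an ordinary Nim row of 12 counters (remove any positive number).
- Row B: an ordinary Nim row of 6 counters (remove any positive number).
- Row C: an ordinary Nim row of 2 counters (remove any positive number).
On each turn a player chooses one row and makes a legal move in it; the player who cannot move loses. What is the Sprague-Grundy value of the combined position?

8

Row A is a plain Nim row of size 12, so its Grundy value is 12.
Row B is a plain Nim row of size 6, so its Grundy value is 6.
Row C is a plain Nim row of size 2, so its Grundy value is 2.
The value of a disjunctive sum is the nim-sum of the parts.
Combined value = 12 ⊕ 6 ⊕ 2 = 8.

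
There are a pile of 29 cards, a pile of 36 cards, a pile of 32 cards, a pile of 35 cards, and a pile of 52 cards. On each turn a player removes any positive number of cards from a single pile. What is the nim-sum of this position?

Nim-sum: 29 ⊕ 36 ⊕ 32 ⊕ 35 ⊕ 52 = 14.

14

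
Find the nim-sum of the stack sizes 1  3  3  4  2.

7

Bitwise XOR of the heap sizes:
  001  (1)
  011  (3)
  011  (3)
  100  (4)
  010  (2)
  ---
  111  (7)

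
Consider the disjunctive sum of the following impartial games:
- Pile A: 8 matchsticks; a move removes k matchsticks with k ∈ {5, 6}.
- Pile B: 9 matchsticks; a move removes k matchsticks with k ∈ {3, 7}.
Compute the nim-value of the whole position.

0

For pile A, compute g(0), g(1), … with moves {5, 6}:
g(0) = mex{} = 0
g(1) = mex{} = 0
g(2) = mex{} = 0
g(3) = mex{} = 0
g(4) = mex{} = 0
g(5) = mex{0} = 1
g(6) = mex{0} = 1
g(7) = mex{0} = 1
g(8) = mex{0} = 1
So g(8) = 1.
Build the Grundy sequence for pile B with g(k) = mex{g(k−s) : s ∈ {3, 7}, s ≤ k}:
k:     0  1  2  3  4  5  6  7  8  9
g(k):  0  0  0  1  1  1  0  2  2  1
So g(9) = 1.
The value of a disjunctive sum is the nim-sum of the parts.
Combined value = 1 XOR 1 = 0.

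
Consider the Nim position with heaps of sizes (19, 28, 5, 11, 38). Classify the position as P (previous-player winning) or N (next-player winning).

N-position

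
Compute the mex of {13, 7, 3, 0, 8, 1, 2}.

4

The values 0, 1, 2, 3 are all present; 4 is the first non-negative integer missing from the set.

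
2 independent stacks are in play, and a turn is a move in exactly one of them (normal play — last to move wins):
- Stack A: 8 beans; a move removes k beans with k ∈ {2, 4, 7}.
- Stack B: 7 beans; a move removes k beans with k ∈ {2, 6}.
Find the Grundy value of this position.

0

For stack A, compute g(0), g(1), … with moves {2, 4, 7}:
g(0) = mex{} = 0
g(1) = mex{} = 0
g(2) = mex{0} = 1
g(3) = mex{0} = 1
g(4) = mex{0,1} = 2
g(5) = mex{0,1} = 2
g(6) = mex{1,2} = 0
g(7) = mex{0,1,2} = 3
g(8) = mex{0,2} = 1
So g(8) = 1.
Build the Grundy sequence for stack B with g(k) = mex{g(k−s) : s ∈ {2, 6}, s ≤ k}:
g(0) = mex{} = 0
g(1) = mex{} = 0
g(2) = mex{0} = 1
g(3) = mex{0} = 1
g(4) = mex{1} = 0
g(5) = mex{1} = 0
g(6) = mex{0} = 1
g(7) = mex{0} = 1
So g(7) = 1.
By the Sprague-Grundy theorem, the Grundy value of a sum of independent games is the XOR of the component values.
Combined value = 1 XOR 1 = 0.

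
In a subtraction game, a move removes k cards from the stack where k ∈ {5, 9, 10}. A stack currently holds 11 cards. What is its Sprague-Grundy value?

2

Grundy values for subtraction set {5, 9, 10}:
k:     0  1  2  3  4  5  6  7  8  9 10 11
g(k):  0  0  0  0  0  1  1  1  1  1  2  2
So g(11) = 2.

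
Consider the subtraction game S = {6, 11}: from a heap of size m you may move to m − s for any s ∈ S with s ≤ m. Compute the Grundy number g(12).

Grundy values for subtraction set {6, 11}:
g(0) = mex{} = 0
g(1) = mex{} = 0
g(2) = mex{} = 0
g(3) = mex{} = 0
g(4) = mex{} = 0
g(5) = mex{} = 0
g(6) = mex{0} = 1
g(7) = mex{0} = 1
g(8) = mex{0} = 1
g(9) = mex{0} = 1
g(10) = mex{0} = 1
g(11) = mex{0} = 1
g(12) = mex{0,1} = 2
So g(12) = 2.

2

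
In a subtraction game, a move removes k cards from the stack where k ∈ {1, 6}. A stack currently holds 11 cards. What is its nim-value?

Grundy values for subtraction set {1, 6}:
k:     0  1  2  3  4  5  6  7  8  9 10 11
g(k):  0  1  0  1  0  1  2  0  1  0  1  0
So g(11) = 0.

0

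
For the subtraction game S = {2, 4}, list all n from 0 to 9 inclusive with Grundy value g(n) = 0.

0, 1, 6, 7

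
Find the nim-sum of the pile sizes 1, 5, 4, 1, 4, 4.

1

Compute the nim-sum pairwise:
1 ^ 5 = 4
4 ^ 4 = 0
0 ^ 1 = 1
1 ^ 4 = 5
5 ^ 4 = 1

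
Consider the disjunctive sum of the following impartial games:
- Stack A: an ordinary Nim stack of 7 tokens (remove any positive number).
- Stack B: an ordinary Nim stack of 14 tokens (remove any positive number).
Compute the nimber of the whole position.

9

Stack A is a plain Nim stack of size 7, so its Grundy value is 7.
Stack B is a plain Nim stack of size 14, so its Grundy value is 14.
By the Sprague-Grundy theorem, the Grundy value of a sum of independent games is the XOR of the component values.
Combined value = 7 ⊕ 14 = 9.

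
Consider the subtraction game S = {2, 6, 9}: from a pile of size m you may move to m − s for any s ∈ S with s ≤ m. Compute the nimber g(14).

Compute g(0), g(1), … for moves {2, 6, 9}:
k:     0  1  2  3  4  5  6  7  8  9 10 11 12 13 14
g(k):  0  0  1  1  0  0  1  1  0  2  1  3  0  2  1
So g(14) = 1.

1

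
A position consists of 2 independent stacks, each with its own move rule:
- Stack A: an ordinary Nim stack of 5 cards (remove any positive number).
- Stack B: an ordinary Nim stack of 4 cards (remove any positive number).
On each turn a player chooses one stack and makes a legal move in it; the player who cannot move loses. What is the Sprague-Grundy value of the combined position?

1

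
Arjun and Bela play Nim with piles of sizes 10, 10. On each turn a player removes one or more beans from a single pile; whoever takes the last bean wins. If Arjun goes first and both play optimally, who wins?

Bela wins

Write each in binary and XOR column by column:
  1010  (10)
  1010  (10)
  ----
  0000  (0)
The nim-sum is 0, so this is a P-position: the player to move is in a losing position under optimal play; Arjun is about to move from it and so loses — Bela wins.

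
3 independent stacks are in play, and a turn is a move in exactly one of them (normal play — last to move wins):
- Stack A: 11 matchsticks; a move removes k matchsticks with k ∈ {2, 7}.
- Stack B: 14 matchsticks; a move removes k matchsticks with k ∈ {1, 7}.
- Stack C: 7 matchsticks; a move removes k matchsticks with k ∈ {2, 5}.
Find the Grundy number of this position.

1

For stack A, compute g(0), g(1), … with moves {2, 7}:
k:     0  1  2  3  4  5  6  7  8  9 10 11
g(k):  0  0  1  1  0  0  1  1  2  0  0  1
So g(11) = 1.
Build the Grundy sequence for stack B with g(k) = mex{g(k−s) : s ∈ {1, 7}, s ≤ k}:
k:     0  1  2  3  4  5  6  7  8  9 10 11 12 13 14
g(k):  0  1  0  1  0  1  0  1  0  1  0  1  0  1  0
So g(14) = 0.
Grundy values for stack C (subtraction set {2, 5}):
k:     0  1  2  3  4  5  6  7
g(k):  0  0  1  1  0  2  1  0
So g(7) = 0.
By the Sprague-Grundy theorem, the Grundy value of a sum of independent games is the XOR of the component values.
Combined value = 1 ⊕ 0 ⊕ 0 = 1.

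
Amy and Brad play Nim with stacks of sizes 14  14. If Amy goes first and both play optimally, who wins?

Brad wins

Compute the nim-sum pairwise:
14 ^ 14 = 0
The nim-sum is 0, so this is a P-position: the player to move is in a losing position under optimal play; Amy is about to move from it and so loses — Brad wins.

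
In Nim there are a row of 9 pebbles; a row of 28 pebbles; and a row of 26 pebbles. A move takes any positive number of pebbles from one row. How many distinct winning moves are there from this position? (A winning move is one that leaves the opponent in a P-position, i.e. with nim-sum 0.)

3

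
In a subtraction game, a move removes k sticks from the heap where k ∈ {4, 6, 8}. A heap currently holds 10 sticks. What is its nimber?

2

Build the Grundy sequence with g(k) = mex{g(k−s) : s ∈ {4, 6, 8}, s ≤ k}:
k:     0  1  2  3  4  5  6  7  8  9 10
g(k):  0  0  0  0  1  1  1  1  2  2  2
So g(10) = 2.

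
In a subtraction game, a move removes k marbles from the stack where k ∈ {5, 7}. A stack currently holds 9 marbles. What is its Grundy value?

1

Build the Grundy sequence with g(k) = mex{g(k−s) : s ∈ {5, 7}, s ≤ k}:
k:     0  1  2  3  4  5  6  7  8  9
g(k):  0  0  0  0  0  1  1  1  1  1
So g(9) = 1.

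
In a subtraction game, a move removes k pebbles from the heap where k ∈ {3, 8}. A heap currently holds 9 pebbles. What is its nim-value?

Compute g(0), g(1), … for moves {3, 8}:
k:     0  1  2  3  4  5  6  7  8  9
g(k):  0  0  0  1  1  1  0  0  2  1
So g(9) = 1.

1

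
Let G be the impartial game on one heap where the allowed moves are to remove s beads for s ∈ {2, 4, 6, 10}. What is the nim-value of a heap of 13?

Compute g(0), g(1), … for moves {2, 4, 6, 10}:
k:     0  1  2  3  4  5  6  7  8  9 10 11 12 13
g(k):  0  0  1  1  2  2  3  3  0  0  1  1  2  2
So g(13) = 2.

2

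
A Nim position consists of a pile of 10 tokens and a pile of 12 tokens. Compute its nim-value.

Nim-sum: 10 ^ 12 = 6.

6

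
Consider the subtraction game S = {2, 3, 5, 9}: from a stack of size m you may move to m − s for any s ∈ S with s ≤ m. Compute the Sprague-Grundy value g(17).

1

Compute g(0), g(1), … for moves {2, 3, 5, 9}:
k:     0  1  2  3  4  5  6  7  8  9 10 11 12 13 14 15 16 17
g(k):  0  0  1  1  2  2  3  0  0  1  1  2  2  3  0  0  1  1
So g(17) = 1.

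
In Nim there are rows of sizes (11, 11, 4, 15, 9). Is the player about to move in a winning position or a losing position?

Write each in binary and XOR column by column:
  1011  (11)
  1011  (11)
  0100  (4)
  1111  (15)
  1001  (9)
  ----
  0010  (2)
The nim-sum is 2 ≠ 0, so this is an N-position: the player to move can win.

Winning position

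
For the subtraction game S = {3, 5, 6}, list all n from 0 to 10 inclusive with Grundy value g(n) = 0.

Build the Grundy sequence with g(k) = mex{g(k−s) : s ∈ {3, 5, 6}, s ≤ k}:
k:     0  1  2  3  4  5  6  7  8  9 10
g(k):  0  0  0  1  1  1  2  2  2  0  0
The P-positions (g = 0) in 0..10 are 0, 1, 2, 9, 10.

0, 1, 2, 9, 10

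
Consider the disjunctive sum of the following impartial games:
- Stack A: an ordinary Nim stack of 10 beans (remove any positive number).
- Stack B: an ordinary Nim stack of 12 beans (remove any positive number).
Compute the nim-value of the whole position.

Stack A is a plain Nim stack of size 10, so its Grundy value is 10.
Stack B is a plain Nim stack of size 12, so its Grundy value is 12.
By the Sprague-Grundy theorem, the Grundy value of a sum of independent games is the XOR of the component values.
Combined value = 10 XOR 12 = 6.

6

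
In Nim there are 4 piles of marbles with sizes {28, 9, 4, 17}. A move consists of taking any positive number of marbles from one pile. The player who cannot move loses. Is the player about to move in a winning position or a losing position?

Losing position

Nim-sum: 28 XOR 9 XOR 4 XOR 17 = 0.
The nim-sum is 0, so this is a P-position: the player to move is in a losing position under optimal play.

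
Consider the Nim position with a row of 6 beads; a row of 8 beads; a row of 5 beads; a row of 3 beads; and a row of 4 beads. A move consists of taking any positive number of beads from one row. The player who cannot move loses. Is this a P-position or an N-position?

N-position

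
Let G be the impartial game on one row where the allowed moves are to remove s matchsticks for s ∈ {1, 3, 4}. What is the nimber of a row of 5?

3

Build the Grundy sequence with g(k) = mex{g(k−s) : s ∈ {1, 3, 4}, s ≤ k}:
k:     0  1  2  3  4  5
g(k):  0  1  0  1  2  3
So g(5) = 3.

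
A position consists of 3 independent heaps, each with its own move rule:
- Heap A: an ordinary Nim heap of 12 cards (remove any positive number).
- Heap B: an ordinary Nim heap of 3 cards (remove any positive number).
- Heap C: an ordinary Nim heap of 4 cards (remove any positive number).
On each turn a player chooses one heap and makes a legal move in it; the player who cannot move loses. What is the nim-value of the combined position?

11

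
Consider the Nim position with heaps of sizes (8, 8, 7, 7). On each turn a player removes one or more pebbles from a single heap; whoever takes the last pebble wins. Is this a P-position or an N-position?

P-position

Nim-sum: 8 XOR 8 XOR 7 XOR 7 = 0.
The nim-sum is 0, so this is a P-position: the player to move is in a losing position under optimal play.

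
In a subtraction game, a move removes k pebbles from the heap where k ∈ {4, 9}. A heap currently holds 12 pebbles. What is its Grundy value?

Build the Grundy sequence with g(k) = mex{g(k−s) : s ∈ {4, 9}, s ≤ k}:
g(0) = mex{} = 0
g(1) = mex{} = 0
g(2) = mex{} = 0
g(3) = mex{} = 0
g(4) = mex{0} = 1
g(5) = mex{0} = 1
g(6) = mex{0} = 1
g(7) = mex{0} = 1
g(8) = mex{1} = 0
g(9) = mex{0,1} = 2
g(10) = mex{0,1} = 2
g(11) = mex{0,1} = 2
g(12) = mex{0} = 1
So g(12) = 1.

1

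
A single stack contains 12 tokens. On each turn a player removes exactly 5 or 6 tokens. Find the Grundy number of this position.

0

Compute g(0), g(1), … for moves {5, 6}:
g(0) = mex{} = 0
g(1) = mex{} = 0
g(2) = mex{} = 0
g(3) = mex{} = 0
g(4) = mex{} = 0
g(5) = mex{0} = 1
g(6) = mex{0} = 1
g(7) = mex{0} = 1
g(8) = mex{0} = 1
g(9) = mex{0} = 1
g(10) = mex{0,1} = 2
g(11) = mex{1} = 0
g(12) = mex{1} = 0
So g(12) = 0.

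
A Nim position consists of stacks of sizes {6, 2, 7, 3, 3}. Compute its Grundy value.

3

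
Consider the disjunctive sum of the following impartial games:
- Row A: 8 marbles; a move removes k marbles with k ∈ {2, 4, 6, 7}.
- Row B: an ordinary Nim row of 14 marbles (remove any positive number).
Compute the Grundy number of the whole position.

10

For row A, compute g(0), g(1), … with moves {2, 4, 6, 7}:
g(0) = mex{} = 0
g(1) = mex{} = 0
g(2) = mex{0} = 1
g(3) = mex{0} = 1
g(4) = mex{0,1} = 2
g(5) = mex{0,1} = 2
g(6) = mex{0,1,2} = 3
g(7) = mex{0,1,2} = 3
g(8) = mex{0,1,2,3} = 4
So g(8) = 4.
Row B is a plain Nim row of size 14, so its Grundy value is 14.
By the Sprague-Grundy theorem, the Grundy value of a sum of independent games is the XOR of the component values.
Combined value = 4 ⊕ 14 = 10.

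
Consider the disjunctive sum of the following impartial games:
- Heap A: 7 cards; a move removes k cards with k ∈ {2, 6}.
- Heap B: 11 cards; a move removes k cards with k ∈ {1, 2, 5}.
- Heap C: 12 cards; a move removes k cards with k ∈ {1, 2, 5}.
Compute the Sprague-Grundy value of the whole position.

For heap A, compute g(0), g(1), … with moves {2, 6}:
k:     0  1  2  3  4  5  6  7
g(k):  0  0  1  1  0  0  1  1
So g(7) = 1.
For heap B, compute g(0), g(1), … with moves {1, 2, 5}:
g(0) = mex{} = 0
g(1) = mex{0} = 1
g(2) = mex{0,1} = 2
g(3) = mex{1,2} = 0
g(4) = mex{0,2} = 1
g(5) = mex{0,1} = 2
g(6) = mex{1,2} = 0
g(7) = mex{0,2} = 1
g(8) = mex{0,1} = 2
g(9) = mex{1,2} = 0
g(10) = mex{0,2} = 1
g(11) = mex{0,1} = 2
So g(11) = 2.
Grundy values for heap C (subtraction set {1, 2, 5}):
g(0) = mex{} = 0
g(1) = mex{0} = 1
g(2) = mex{0,1} = 2
g(3) = mex{1,2} = 0
g(4) = mex{0,2} = 1
g(5) = mex{0,1} = 2
g(6) = mex{1,2} = 0
g(7) = mex{0,2} = 1
g(8) = mex{0,1} = 2
g(9) = mex{1,2} = 0
g(10) = mex{0,2} = 1
g(11) = mex{0,1} = 2
g(12) = mex{1,2} = 0
So g(12) = 0.
By the Sprague-Grundy theorem, the Grundy value of a sum of independent games is the XOR of the component values.
Combined value = 1 ⊕ 2 ⊕ 0 = 3.

3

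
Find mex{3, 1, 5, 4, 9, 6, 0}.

2

The values 0, 1 are all present; 2 is the first non-negative integer missing from the set.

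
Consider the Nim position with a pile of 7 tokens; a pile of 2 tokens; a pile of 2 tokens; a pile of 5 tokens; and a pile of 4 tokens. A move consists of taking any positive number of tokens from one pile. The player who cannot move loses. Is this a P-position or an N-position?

N-position

Compute the nim-sum pairwise:
7 ^ 2 = 5
5 ^ 2 = 7
7 ^ 5 = 2
2 ^ 4 = 6
The nim-sum is 6 ≠ 0, so this is an N-position: the player to move can win.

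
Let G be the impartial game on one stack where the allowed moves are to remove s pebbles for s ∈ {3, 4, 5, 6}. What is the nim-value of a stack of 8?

Grundy values for subtraction set {3, 4, 5, 6}:
g(0) = mex{} = 0
g(1) = mex{} = 0
g(2) = mex{} = 0
g(3) = mex{0} = 1
g(4) = mex{0} = 1
g(5) = mex{0} = 1
g(6) = mex{0,1} = 2
g(7) = mex{0,1} = 2
g(8) = mex{0,1} = 2
So g(8) = 2.

2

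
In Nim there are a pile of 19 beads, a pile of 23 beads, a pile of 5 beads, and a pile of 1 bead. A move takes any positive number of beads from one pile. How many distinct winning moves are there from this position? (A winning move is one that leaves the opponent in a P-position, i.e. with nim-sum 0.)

0

Compute the nim-sum pairwise:
19 ⊕ 23 = 4
4 ⊕ 5 = 1
1 ⊕ 1 = 0
The nim-sum is already 0, so every move leaves a nonzero nim-sum — there are no winning moves.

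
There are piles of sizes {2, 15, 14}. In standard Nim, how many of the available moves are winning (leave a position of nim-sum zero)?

3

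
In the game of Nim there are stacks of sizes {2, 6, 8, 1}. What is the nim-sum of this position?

13

Nim-sum: 2 XOR 6 XOR 8 XOR 1 = 13.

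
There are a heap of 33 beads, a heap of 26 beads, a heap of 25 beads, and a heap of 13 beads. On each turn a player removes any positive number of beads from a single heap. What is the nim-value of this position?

47

Compute the nim-sum pairwise:
33 XOR 26 = 59
59 XOR 25 = 34
34 XOR 13 = 47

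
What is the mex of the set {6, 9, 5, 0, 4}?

1

0 is in the set but 1 is not, so the mex is 1.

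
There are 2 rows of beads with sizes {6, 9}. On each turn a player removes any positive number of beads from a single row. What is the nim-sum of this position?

15

Bitwise XOR of the heap sizes:
  0110  (6)
  1001  (9)
  ----
  1111  (15)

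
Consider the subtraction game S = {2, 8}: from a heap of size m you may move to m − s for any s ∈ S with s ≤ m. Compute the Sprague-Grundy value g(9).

2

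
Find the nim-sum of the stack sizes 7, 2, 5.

0

In binary:
  111  (7)
  010  (2)
  101  (5)
  ---
  000  (0)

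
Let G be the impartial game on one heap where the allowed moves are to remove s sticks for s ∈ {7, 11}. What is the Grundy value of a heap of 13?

1

Build the Grundy sequence with g(k) = mex{g(k−s) : s ∈ {7, 11}, s ≤ k}:
k:     0  1  2  3  4  5  6  7  8  9 10 11 12 13
g(k):  0  0  0  0  0  0  0  1  1  1  1  1  1  1
So g(13) = 1.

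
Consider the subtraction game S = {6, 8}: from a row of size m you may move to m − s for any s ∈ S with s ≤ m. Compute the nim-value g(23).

Grundy values for subtraction set {6, 8}:
k:     0  1  2  3  4  5  6  7  8  9 10 11 12 13 14 15 16 17 18 19 20 21 22 23
g(k):  0  0  0  0  0  0  1  1  1  1  1  1  2  2  0  0  0  0  0  0  1  1  1  1
So g(23) = 1.

1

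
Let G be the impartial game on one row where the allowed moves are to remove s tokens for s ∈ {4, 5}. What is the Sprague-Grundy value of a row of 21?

0

Grundy values for subtraction set {4, 5}:
k:     0  1  2  3  4  5  6  7  8  9 10 11 12 13 14 15 16 17 18 19 20 21
g(k):  0  0  0  0  1  1  1  1  2  0  0  0  0  1  1  1  1  2  0  0  0  0
So g(21) = 0.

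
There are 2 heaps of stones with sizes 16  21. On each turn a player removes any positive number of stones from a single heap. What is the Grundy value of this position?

5

Nim-sum: 16 ^ 21 = 5.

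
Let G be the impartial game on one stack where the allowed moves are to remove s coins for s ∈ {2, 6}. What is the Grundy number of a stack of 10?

1

Grundy values for subtraction set {2, 6}:
g(0) = mex{} = 0
g(1) = mex{} = 0
g(2) = mex{0} = 1
g(3) = mex{0} = 1
g(4) = mex{1} = 0
g(5) = mex{1} = 0
g(6) = mex{0} = 1
g(7) = mex{0} = 1
g(8) = mex{1} = 0
g(9) = mex{1} = 0
g(10) = mex{0} = 1
So g(10) = 1.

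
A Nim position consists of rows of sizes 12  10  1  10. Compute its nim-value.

13

Compute the nim-sum pairwise:
12 ^ 10 = 6
6 ^ 1 = 7
7 ^ 10 = 13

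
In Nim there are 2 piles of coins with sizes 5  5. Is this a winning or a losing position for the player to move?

Bitwise XOR of the heap sizes:
  101  (5)
  101  (5)
  ---
  000  (0)
The nim-sum is 0, so this is a P-position: the player to move is in a losing position under optimal play.

Losing position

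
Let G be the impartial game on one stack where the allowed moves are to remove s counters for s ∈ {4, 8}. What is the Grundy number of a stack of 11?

Grundy values for subtraction set {4, 8}:
g(0) = mex{} = 0
g(1) = mex{} = 0
g(2) = mex{} = 0
g(3) = mex{} = 0
g(4) = mex{0} = 1
g(5) = mex{0} = 1
g(6) = mex{0} = 1
g(7) = mex{0} = 1
g(8) = mex{0,1} = 2
g(9) = mex{0,1} = 2
g(10) = mex{0,1} = 2
g(11) = mex{0,1} = 2
So g(11) = 2.

2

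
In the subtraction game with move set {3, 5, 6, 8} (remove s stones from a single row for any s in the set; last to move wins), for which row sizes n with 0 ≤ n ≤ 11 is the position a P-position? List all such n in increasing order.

0, 1, 2, 11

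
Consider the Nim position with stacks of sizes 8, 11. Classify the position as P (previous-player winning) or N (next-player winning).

Write each in binary and XOR column by column:
  1000  (8)
  1011  (11)
  ----
  0011  (3)
The nim-sum is 3 ≠ 0, so this is an N-position: the player to move can win.

N-position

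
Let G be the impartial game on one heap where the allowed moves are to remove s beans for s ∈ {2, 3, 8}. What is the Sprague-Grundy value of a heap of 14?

2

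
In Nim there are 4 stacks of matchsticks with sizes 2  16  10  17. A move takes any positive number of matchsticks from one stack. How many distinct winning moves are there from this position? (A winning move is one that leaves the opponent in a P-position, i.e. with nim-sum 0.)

1

In binary:
  00010  (2)
  10000  (16)
  01010  (10)
  10001  (17)
  -----
  01001  (9)
The overall nim-sum is X = 9. A stack of size p has a winning move iff p XOR X < p (reduce it to p XOR X).
  2: 2 XOR 9 = 11 ≥ 2 — no move.
  16: 16 XOR 9 = 25 ≥ 16 — no move.
  10: 10 XOR 9 = 3 < 10 — winning move (to 3).
  17: 17 XOR 9 = 24 ≥ 17 — no move.
That gives 1 winning move.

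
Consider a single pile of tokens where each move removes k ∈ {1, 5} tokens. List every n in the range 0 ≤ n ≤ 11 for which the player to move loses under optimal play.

0, 2, 4, 6, 8, 10

Build the Grundy sequence with g(k) = mex{g(k−s) : s ∈ {1, 5}, s ≤ k}:
k:     0  1  2  3  4  5  6  7  8  9 10 11
g(k):  0  1  0  1  0  1  0  1  0  1  0  1
The P-positions (g = 0) in 0..11 are 0, 2, 4, 6, 8, 10.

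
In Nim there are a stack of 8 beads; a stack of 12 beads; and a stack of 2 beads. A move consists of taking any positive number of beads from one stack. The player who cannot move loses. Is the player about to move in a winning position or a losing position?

Nim-sum: 8 XOR 12 XOR 2 = 6.
The nim-sum is 6 ≠ 0, so this is an N-position: the player to move can win.

Winning position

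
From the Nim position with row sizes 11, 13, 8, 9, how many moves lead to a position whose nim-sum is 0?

Nim-sum: 11 XOR 13 XOR 8 XOR 9 = 7.
The overall nim-sum is X = 7. A row of size p has a winning move iff p XOR X < p (reduce it to p XOR X).
  11: 11 XOR 7 = 12 ≥ 11 — no move.
  13: 13 XOR 7 = 10 < 13 — winning move (to 10).
  8: 8 XOR 7 = 15 ≥ 8 — no move.
  9: 9 XOR 7 = 14 ≥ 9 — no move.
That gives 1 winning move.

1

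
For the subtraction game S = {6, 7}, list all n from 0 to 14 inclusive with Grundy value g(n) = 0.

0, 1, 2, 3, 4, 5, 13, 14

Build the Grundy sequence with g(k) = mex{g(k−s) : s ∈ {6, 7}, s ≤ k}:
k:     0  1  2  3  4  5  6  7  8  9 10 11 12 13 14
g(k):  0  0  0  0  0  0  1  1  1  1  1  1  2  0  0
The P-positions (g = 0) in 0..14 are 0, 1, 2, 3, 4, 5, 13, 14.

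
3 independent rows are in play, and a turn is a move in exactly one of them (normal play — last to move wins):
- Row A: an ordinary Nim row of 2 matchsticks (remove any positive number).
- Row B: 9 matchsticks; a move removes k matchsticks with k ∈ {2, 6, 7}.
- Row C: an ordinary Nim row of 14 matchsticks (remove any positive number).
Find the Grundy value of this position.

Row A is a plain Nim row of size 2, so its Grundy value is 2.
Grundy values for row B (subtraction set {2, 6, 7}):
g(0) = mex{} = 0
g(1) = mex{} = 0
g(2) = mex{0} = 1
g(3) = mex{0} = 1
g(4) = mex{1} = 0
g(5) = mex{1} = 0
g(6) = mex{0} = 1
g(7) = mex{0} = 1
g(8) = mex{0,1} = 2
g(9) = mex{1} = 0
So g(9) = 0.
Row C is a plain Nim row of size 14, so its Grundy value is 14.
By the Sprague-Grundy theorem, the Grundy value of a sum of independent games is the XOR of the component values.
Combined value = 2 XOR 0 XOR 14 = 12.

12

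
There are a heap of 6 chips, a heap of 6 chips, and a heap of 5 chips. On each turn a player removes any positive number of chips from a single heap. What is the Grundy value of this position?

5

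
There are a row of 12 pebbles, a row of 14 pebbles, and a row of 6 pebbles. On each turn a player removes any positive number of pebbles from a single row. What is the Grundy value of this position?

4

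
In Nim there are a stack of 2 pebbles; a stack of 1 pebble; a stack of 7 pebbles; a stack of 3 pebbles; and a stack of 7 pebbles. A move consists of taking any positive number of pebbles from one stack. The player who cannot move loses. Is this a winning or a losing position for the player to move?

Compute the nim-sum pairwise:
2 ^ 1 = 3
3 ^ 7 = 4
4 ^ 3 = 7
7 ^ 7 = 0
The nim-sum is 0, so this is a P-position: the player to move is in a losing position under optimal play.

Losing position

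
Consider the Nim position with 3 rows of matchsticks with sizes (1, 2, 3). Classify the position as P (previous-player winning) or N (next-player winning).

P-position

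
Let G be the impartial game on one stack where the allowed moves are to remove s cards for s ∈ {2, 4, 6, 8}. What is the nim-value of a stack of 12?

1

Grundy values for subtraction set {2, 4, 6, 8}:
g(0) = mex{} = 0
g(1) = mex{} = 0
g(2) = mex{0} = 1
g(3) = mex{0} = 1
g(4) = mex{0,1} = 2
g(5) = mex{0,1} = 2
g(6) = mex{0,1,2} = 3
g(7) = mex{0,1,2} = 3
g(8) = mex{0,1,2,3} = 4
g(9) = mex{0,1,2,3} = 4
g(10) = mex{1,2,3,4} = 0
g(11) = mex{1,2,3,4} = 0
g(12) = mex{0,2,3,4} = 1
So g(12) = 1.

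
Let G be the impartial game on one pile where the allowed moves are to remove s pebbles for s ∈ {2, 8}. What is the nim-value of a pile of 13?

Build the Grundy sequence with g(k) = mex{g(k−s) : s ∈ {2, 8}, s ≤ k}:
g(0) = mex{} = 0
g(1) = mex{} = 0
g(2) = mex{0} = 1
g(3) = mex{0} = 1
g(4) = mex{1} = 0
g(5) = mex{1} = 0
g(6) = mex{0} = 1
g(7) = mex{0} = 1
g(8) = mex{0,1} = 2
g(9) = mex{0,1} = 2
g(10) = mex{1,2} = 0
g(11) = mex{1,2} = 0
g(12) = mex{0} = 1
g(13) = mex{0} = 1
So g(13) = 1.

1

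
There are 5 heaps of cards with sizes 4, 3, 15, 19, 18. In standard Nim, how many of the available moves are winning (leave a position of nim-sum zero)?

1

Compute the nim-sum pairwise:
4 XOR 3 = 7
7 XOR 15 = 8
8 XOR 19 = 27
27 XOR 18 = 9
The overall nim-sum is X = 9. A heap of size p has a winning move iff p XOR X < p (reduce it to p XOR X).
  4: 4 XOR 9 = 13 ≥ 4 — no move.
  3: 3 XOR 9 = 10 ≥ 3 — no move.
  15: 15 XOR 9 = 6 < 15 — winning move (to 6).
  19: 19 XOR 9 = 26 ≥ 19 — no move.
  18: 18 XOR 9 = 27 ≥ 18 — no move.
That gives 1 winning move.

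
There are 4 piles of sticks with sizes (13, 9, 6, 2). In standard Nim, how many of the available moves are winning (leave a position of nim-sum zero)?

0

Bitwise XOR of the heap sizes:
  1101  (13)
  1001  (9)
  0110  (6)
  0010  (2)
  ----
  0000  (0)
The nim-sum is already 0, so every move leaves a nonzero nim-sum — there are no winning moves.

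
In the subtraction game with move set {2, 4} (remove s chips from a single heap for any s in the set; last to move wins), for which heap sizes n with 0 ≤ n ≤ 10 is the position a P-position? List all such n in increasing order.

Compute g(0), g(1), … for moves {2, 4}:
g(0) = mex{} = 0
g(1) = mex{} = 0
g(2) = mex{0} = 1
g(3) = mex{0} = 1
g(4) = mex{0,1} = 2
g(5) = mex{0,1} = 2
g(6) = mex{1,2} = 0
g(7) = mex{1,2} = 0
g(8) = mex{0,2} = 1
g(9) = mex{0,2} = 1
g(10) = mex{0,1} = 2
The P-positions (g = 0) in 0..10 are 0, 1, 6, 7.

0, 1, 6, 7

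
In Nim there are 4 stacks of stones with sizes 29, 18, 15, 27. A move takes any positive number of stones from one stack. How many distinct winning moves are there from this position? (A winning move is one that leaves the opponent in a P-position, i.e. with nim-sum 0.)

3

Bitwise XOR of the heap sizes:
  11101  (29)
  10010  (18)
  01111  (15)
  11011  (27)
  -----
  11011  (27)
The overall nim-sum is X = 27. A stack of size p has a winning move iff p XOR X < p (reduce it to p XOR X).
  29: 29 XOR 27 = 6 < 29 — winning move (to 6).
  18: 18 XOR 27 = 9 < 18 — winning move (to 9).
  15: 15 XOR 27 = 20 ≥ 15 — no move.
  27: 27 XOR 27 = 0 < 27 — winning move (to 0).
That gives 3 winning moves.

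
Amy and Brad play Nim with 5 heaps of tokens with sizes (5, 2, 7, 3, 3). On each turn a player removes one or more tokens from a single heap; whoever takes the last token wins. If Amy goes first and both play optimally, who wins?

Nim-sum: 5 XOR 2 XOR 7 XOR 3 XOR 3 = 0.
The nim-sum is 0, so this is a P-position: the player to move is in a losing position under optimal play; Amy is about to move from it and so loses — Brad wins.

Brad wins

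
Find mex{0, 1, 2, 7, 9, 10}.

3

The values 0, 1, 2 are all present; 3 is the first non-negative integer missing from the set.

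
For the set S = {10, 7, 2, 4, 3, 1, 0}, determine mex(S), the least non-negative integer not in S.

5

The values 0, 1, 2, 3, 4 are all present; 5 is the first non-negative integer missing from the set.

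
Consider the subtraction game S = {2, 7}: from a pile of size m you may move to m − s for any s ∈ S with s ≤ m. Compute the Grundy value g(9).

0

Build the Grundy sequence with g(k) = mex{g(k−s) : s ∈ {2, 7}, s ≤ k}:
k:     0  1  2  3  4  5  6  7  8  9
g(k):  0  0  1  1  0  0  1  1  2  0
So g(9) = 0.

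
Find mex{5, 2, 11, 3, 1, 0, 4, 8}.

6

The values 0, 1, 2, 3, 4, 5 are all present; 6 is the first non-negative integer missing from the set.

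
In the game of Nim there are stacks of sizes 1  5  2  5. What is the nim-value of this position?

Bitwise XOR of the heap sizes:
  001  (1)
  101  (5)
  010  (2)
  101  (5)
  ---
  011  (3)

3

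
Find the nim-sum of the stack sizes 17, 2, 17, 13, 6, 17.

24

Nim-sum: 17 ^ 2 ^ 17 ^ 13 ^ 6 ^ 17 = 24.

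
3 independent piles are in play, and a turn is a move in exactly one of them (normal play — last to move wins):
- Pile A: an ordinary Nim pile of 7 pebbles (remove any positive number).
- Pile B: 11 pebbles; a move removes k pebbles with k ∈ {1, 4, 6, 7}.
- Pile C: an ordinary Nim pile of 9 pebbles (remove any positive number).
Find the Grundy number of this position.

15

Pile A is a plain Nim pile of size 7, so its Grundy value is 7.
Grundy values for pile B (subtraction set {1, 4, 6, 7}):
g(0) = mex{} = 0
g(1) = mex{0} = 1
g(2) = mex{1} = 0
g(3) = mex{0} = 1
g(4) = mex{0,1} = 2
g(5) = mex{1,2} = 0
g(6) = mex{0} = 1
g(7) = mex{0,1} = 2
g(8) = mex{0,1,2} = 3
g(9) = mex{0,1,3} = 2
g(10) = mex{1,2} = 0
g(11) = mex{0,2} = 1
So g(11) = 1.
Pile C is a plain Nim pile of size 9, so its Grundy value is 9.
By the Sprague-Grundy theorem, the Grundy value of a sum of independent games is the XOR of the component values.
Combined value = 7 XOR 1 XOR 9 = 15.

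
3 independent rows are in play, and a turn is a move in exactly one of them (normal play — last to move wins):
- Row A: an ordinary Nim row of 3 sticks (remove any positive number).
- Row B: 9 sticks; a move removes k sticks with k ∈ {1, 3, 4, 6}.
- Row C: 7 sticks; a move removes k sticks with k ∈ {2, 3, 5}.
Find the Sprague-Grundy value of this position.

3

Row A is a plain Nim row of size 3, so its Grundy value is 3.
Build the Grundy sequence for row B with g(k) = mex{g(k−s) : s ∈ {1, 3, 4, 6}, s ≤ k}:
k:     0  1  2  3  4  5  6  7  8  9
g(k):  0  1  0  1  2  3  2  0  1  0
So g(9) = 0.
For row C, compute g(0), g(1), … with moves {2, 3, 5}:
k:     0  1  2  3  4  5  6  7
g(k):  0  0  1  1  2  2  3  0
So g(7) = 0.
By the Sprague-Grundy theorem, the Grundy value of a sum of independent games is the XOR of the component values.
Combined value = 3 ⊕ 0 ⊕ 0 = 3.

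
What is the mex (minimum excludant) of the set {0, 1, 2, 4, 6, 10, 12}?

3

The values 0, 1, 2 are all present; 3 is the first non-negative integer missing from the set.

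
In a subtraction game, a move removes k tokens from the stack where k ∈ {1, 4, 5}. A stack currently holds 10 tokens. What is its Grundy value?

Build the Grundy sequence with g(k) = mex{g(k−s) : s ∈ {1, 4, 5}, s ≤ k}:
g(0) = mex{} = 0
g(1) = mex{0} = 1
g(2) = mex{1} = 0
g(3) = mex{0} = 1
g(4) = mex{0,1} = 2
g(5) = mex{0,1,2} = 3
g(6) = mex{0,1,3} = 2
g(7) = mex{0,1,2} = 3
g(8) = mex{1,2,3} = 0
g(9) = mex{0,2,3} = 1
g(10) = mex{1,2,3} = 0
So g(10) = 0.

0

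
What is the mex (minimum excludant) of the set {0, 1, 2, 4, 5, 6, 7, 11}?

The values 0, 1, 2 are all present; 3 is the first non-negative integer missing from the set.

3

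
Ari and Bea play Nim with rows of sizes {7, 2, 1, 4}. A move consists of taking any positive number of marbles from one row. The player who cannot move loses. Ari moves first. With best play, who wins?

Bea wins

In binary:
  111  (7)
  010  (2)
  001  (1)
  100  (4)
  ---
  000  (0)
The nim-sum is 0, so this is a P-position: the player to move is in a losing position under optimal play; Ari is about to move from it and so loses — Bea wins.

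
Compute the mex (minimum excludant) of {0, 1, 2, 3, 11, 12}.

The values 0, 1, 2, 3 are all present; 4 is the first non-negative integer missing from the set.

4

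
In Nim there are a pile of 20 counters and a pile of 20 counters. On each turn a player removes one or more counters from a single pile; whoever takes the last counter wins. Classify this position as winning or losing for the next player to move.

Nim-sum: 20 XOR 20 = 0.
The nim-sum is 0, so this is a P-position: the player to move is in a losing position under optimal play.

Losing position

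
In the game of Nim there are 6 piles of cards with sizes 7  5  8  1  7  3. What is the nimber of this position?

Write each in binary and XOR column by column:
  0111  (7)
  0101  (5)
  1000  (8)
  0001  (1)
  0111  (7)
  0011  (3)
  ----
  1111  (15)

15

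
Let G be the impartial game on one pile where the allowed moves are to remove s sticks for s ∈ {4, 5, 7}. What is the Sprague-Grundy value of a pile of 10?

Grundy values for subtraction set {4, 5, 7}:
g(0) = mex{} = 0
g(1) = mex{} = 0
g(2) = mex{} = 0
g(3) = mex{} = 0
g(4) = mex{0} = 1
g(5) = mex{0} = 1
g(6) = mex{0} = 1
g(7) = mex{0} = 1
g(8) = mex{0,1} = 2
g(9) = mex{0,1} = 2
g(10) = mex{0,1} = 2
So g(10) = 2.

2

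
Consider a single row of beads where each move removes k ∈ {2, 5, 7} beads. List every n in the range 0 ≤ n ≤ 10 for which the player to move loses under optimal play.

Grundy values for subtraction set {2, 5, 7}:
k:     0  1  2  3  4  5  6  7  8  9 10
g(k):  0  0  1  1  0  2  1  3  2  2  0
The P-positions (g = 0) in 0..10 are 0, 1, 4, 10.

0, 1, 4, 10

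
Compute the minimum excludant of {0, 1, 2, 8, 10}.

3

The values 0, 1, 2 are all present; 3 is the first non-negative integer missing from the set.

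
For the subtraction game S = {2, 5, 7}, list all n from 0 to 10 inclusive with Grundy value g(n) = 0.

0, 1, 4, 10

Grundy values for subtraction set {2, 5, 7}:
k:     0  1  2  3  4  5  6  7  8  9 10
g(k):  0  0  1  1  0  2  1  3  2  2  0
The P-positions (g = 0) in 0..10 are 0, 1, 4, 10.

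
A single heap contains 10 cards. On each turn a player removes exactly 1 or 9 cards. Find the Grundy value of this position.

0

Compute g(0), g(1), … for moves {1, 9}:
g(0) = mex{} = 0
g(1) = mex{0} = 1
g(2) = mex{1} = 0
g(3) = mex{0} = 1
g(4) = mex{1} = 0
g(5) = mex{0} = 1
g(6) = mex{1} = 0
g(7) = mex{0} = 1
g(8) = mex{1} = 0
g(9) = mex{0} = 1
g(10) = mex{1} = 0
So g(10) = 0.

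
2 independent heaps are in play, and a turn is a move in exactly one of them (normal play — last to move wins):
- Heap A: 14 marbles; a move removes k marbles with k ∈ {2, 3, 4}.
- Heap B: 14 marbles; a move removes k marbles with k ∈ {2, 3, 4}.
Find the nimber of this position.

0

For heap A, compute g(0), g(1), … with moves {2, 3, 4}:
g(0) = mex{} = 0
g(1) = mex{} = 0
g(2) = mex{0} = 1
g(3) = mex{0} = 1
g(4) = mex{0,1} = 2
g(5) = mex{0,1} = 2
g(6) = mex{1,2} = 0
g(7) = mex{1,2} = 0
g(8) = mex{0,2} = 1
g(9) = mex{0,2} = 1
g(10) = mex{0,1} = 2
g(11) = mex{0,1} = 2
g(12) = mex{1,2} = 0
g(13) = mex{1,2} = 0
g(14) = mex{0,2} = 1
So g(14) = 1.
Grundy values for heap B (subtraction set {2, 3, 4}):
g(0) = mex{} = 0
g(1) = mex{} = 0
g(2) = mex{0} = 1
g(3) = mex{0} = 1
g(4) = mex{0,1} = 2
g(5) = mex{0,1} = 2
g(6) = mex{1,2} = 0
g(7) = mex{1,2} = 0
g(8) = mex{0,2} = 1
g(9) = mex{0,2} = 1
g(10) = mex{0,1} = 2
g(11) = mex{0,1} = 2
g(12) = mex{1,2} = 0
g(13) = mex{1,2} = 0
g(14) = mex{0,2} = 1
So g(14) = 1.
By the Sprague-Grundy theorem, the Grundy value of a sum of independent games is the XOR of the component values.
Combined value = 1 XOR 1 = 0.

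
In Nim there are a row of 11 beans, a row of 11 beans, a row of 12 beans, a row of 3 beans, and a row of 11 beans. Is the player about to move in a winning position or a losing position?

Nim-sum: 11 ⊕ 11 ⊕ 12 ⊕ 3 ⊕ 11 = 4.
The nim-sum is 4 ≠ 0, so this is an N-position: the player to move can win.

Winning position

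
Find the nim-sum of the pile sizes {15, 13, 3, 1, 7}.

7

Nim-sum: 15 ⊕ 13 ⊕ 3 ⊕ 1 ⊕ 7 = 7.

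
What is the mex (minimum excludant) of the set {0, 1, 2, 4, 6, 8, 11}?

3

The values 0, 1, 2 are all present; 3 is the first non-negative integer missing from the set.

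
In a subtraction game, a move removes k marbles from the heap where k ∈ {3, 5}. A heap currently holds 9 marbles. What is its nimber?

0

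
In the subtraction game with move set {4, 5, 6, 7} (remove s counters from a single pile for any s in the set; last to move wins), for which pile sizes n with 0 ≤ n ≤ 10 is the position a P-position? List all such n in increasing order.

Compute g(0), g(1), … for moves {4, 5, 6, 7}:
g(0) = mex{} = 0
g(1) = mex{} = 0
g(2) = mex{} = 0
g(3) = mex{} = 0
g(4) = mex{0} = 1
g(5) = mex{0} = 1
g(6) = mex{0} = 1
g(7) = mex{0} = 1
g(8) = mex{0,1} = 2
g(9) = mex{0,1} = 2
g(10) = mex{0,1} = 2
The P-positions (g = 0) in 0..10 are 0, 1, 2, 3.

0, 1, 2, 3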